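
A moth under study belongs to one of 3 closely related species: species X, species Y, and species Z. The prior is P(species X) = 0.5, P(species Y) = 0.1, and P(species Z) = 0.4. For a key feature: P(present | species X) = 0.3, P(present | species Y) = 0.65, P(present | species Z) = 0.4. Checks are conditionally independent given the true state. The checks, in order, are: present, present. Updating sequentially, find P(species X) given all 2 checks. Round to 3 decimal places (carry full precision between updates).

Each posterior becomes the prior for the next update.
After 'present': normaliser = 0.3·0.5000 + 0.65·0.1000 + 0.4·0.4000; P(species X) ≈ 0.4000, P(species Y) ≈ 0.1733, P(species Z) ≈ 0.4267
After 'present': normaliser = 0.3·0.4000 + 0.65·0.1733 + 0.4·0.4267; P(species X) ≈ 0.2975, P(species Y) ≈ 0.2793, P(species Z) ≈ 0.4231

0.298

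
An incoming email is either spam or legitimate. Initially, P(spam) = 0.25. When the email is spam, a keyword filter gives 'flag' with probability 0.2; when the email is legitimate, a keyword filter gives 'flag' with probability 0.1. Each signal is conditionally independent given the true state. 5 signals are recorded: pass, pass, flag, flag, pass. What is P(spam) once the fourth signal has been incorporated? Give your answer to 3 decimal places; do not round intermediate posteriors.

After 'pass': P(spam) = 0.8·0.2500 / (0.8·0.2500 + 0.9·0.7500) ≈ 0.2286
After 'pass': P(spam) = 0.8·0.2286 / (0.8·0.2286 + 0.9·0.7714) ≈ 0.2085
After 'flag': P(spam) = 0.2·0.2085 / (0.2·0.2085 + 0.1·0.7915) ≈ 0.3450
After 'flag': P(spam) = 0.2·0.3450 / (0.2·0.3450 + 0.1·0.6550) ≈ 0.5130

0.513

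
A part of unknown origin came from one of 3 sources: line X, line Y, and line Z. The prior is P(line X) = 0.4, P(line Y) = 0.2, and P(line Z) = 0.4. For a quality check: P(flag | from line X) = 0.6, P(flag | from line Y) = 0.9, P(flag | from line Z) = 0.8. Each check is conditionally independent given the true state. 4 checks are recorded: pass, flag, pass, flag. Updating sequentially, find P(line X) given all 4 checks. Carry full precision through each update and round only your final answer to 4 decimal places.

0.6602

After 'pass': normaliser = 0.4·0.4000 + 0.1·0.2000 + 0.2·0.4000; P(line X) ≈ 0.6154, P(line Y) ≈ 0.0769, P(line Z) ≈ 0.3077
After 'flag': normaliser = 0.6·0.6154 + 0.9·0.0769 + 0.8·0.3077; P(line X) ≈ 0.5393, P(line Y) ≈ 0.1011, P(line Z) ≈ 0.3596
After 'pass': normaliser = 0.4·0.5393 + 0.1·0.1011 + 0.2·0.3596; P(line X) ≈ 0.7245, P(line Y) ≈ 0.0340, P(line Z) ≈ 0.2415
After 'flag': normaliser = 0.6·0.7245 + 0.9·0.0340 + 0.8·0.2415; P(line X) ≈ 0.6602, P(line Y) ≈ 0.0464, P(line Z) ≈ 0.2934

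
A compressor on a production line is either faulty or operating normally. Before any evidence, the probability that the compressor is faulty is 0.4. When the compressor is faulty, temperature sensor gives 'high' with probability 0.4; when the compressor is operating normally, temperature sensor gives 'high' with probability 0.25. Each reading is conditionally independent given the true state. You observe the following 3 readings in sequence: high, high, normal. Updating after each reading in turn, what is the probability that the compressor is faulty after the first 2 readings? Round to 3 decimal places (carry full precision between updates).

0.631

After 'high': P(faulty) = 0.4·0.4000 / (0.4·0.4000 + 0.25·0.6000) ≈ 0.5161
After 'high': P(faulty) = 0.4·0.5161 / (0.4·0.5161 + 0.25·0.4839) ≈ 0.6305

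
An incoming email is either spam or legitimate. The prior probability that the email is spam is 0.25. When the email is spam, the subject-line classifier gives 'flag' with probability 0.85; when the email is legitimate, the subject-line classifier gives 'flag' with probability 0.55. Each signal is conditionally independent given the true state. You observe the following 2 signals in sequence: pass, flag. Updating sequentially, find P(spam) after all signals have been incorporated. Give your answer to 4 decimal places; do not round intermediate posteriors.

After 'pass': P(spam) = 0.15·0.2500 / (0.15·0.2500 + 0.45·0.7500) ≈ 0.1000
After 'flag': P(spam) = 0.85·0.1000 / (0.85·0.1000 + 0.55·0.9000) ≈ 0.1466

0.1466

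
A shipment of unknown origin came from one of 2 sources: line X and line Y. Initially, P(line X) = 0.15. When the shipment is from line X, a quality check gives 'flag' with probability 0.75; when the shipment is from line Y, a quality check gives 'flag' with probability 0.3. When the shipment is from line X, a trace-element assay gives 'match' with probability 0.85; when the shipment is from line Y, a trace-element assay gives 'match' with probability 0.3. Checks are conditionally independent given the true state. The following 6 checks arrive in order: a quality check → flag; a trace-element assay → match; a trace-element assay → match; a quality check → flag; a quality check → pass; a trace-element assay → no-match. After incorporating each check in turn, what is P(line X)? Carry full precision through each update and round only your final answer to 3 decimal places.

0.404

After a quality check='flag': P(line X) = 0.75·0.1500 / (0.75·0.1500 + 0.3·0.8500) ≈ 0.3061
After a trace-element assay='match': P(line X) = 0.85·0.3061 / (0.85·0.3061 + 0.3·0.6939) ≈ 0.5556
After a trace-element assay='match': P(line X) = 0.85·0.5556 / (0.85·0.5556 + 0.3·0.4444) ≈ 0.7798
After a quality check='flag': P(line X) = 0.75·0.7798 / (0.75·0.7798 + 0.3·0.2202) ≈ 0.8985
After a quality check='pass': P(line X) = 0.25·0.8985 / (0.25·0.8985 + 0.7·0.1015) ≈ 0.7597
After a trace-element assay='no-match': P(line X) = 0.15·0.7597 / (0.15·0.7597 + 0.7·0.2403) ≈ 0.4039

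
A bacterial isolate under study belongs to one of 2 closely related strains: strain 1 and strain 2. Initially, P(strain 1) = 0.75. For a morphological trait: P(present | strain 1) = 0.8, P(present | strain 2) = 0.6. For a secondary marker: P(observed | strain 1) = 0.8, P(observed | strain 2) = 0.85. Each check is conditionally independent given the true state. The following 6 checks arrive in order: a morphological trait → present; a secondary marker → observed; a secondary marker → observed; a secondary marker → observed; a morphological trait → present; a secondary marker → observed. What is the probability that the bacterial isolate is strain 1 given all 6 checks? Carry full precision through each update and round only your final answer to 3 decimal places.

0.807

After a morphological trait='present': P(strain 1) = 0.8·0.7500 / (0.8·0.7500 + 0.6·0.2500) ≈ 0.8000
After a secondary marker='observed': P(strain 1) = 0.8·0.8000 / (0.8·0.8000 + 0.85·0.2000) ≈ 0.7901
After a secondary marker='observed': P(strain 1) = 0.8·0.7901 / (0.8·0.7901 + 0.85·0.2099) ≈ 0.7799
After a secondary marker='observed': P(strain 1) = 0.8·0.7799 / (0.8·0.7799 + 0.85·0.2201) ≈ 0.7693
After a morphological trait='present': P(strain 1) = 0.8·0.7693 / (0.8·0.7693 + 0.6·0.2307) ≈ 0.8164
After a secondary marker='observed': P(strain 1) = 0.8·0.8164 / (0.8·0.8164 + 0.85·0.1836) ≈ 0.8071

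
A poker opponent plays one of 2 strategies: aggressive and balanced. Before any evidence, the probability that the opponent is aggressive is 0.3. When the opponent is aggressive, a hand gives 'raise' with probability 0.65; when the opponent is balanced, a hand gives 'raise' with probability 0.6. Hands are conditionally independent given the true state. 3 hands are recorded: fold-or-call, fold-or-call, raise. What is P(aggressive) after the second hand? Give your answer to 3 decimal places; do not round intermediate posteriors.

0.247

After 'fold-or-call': P(aggressive) = 0.35·0.3000 / (0.35·0.3000 + 0.4·0.7000) ≈ 0.2727
After 'fold-or-call': P(aggressive) = 0.35·0.2727 / (0.35·0.2727 + 0.4·0.7273) ≈ 0.2471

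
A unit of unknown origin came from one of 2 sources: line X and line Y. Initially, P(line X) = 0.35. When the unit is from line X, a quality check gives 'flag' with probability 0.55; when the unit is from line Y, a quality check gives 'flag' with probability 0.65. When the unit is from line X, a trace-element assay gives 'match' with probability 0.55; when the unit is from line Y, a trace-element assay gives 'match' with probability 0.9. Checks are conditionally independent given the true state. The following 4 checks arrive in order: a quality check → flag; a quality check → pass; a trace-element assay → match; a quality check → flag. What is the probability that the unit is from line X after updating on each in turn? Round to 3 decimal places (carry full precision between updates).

Apply Bayes' rule sequentially, carrying P(line X) forward.
After a quality check='flag': P(line X) = 0.55·0.3500 / (0.55·0.3500 + 0.65·0.6500) ≈ 0.3130
After a quality check='pass': P(line X) = 0.45·0.3130 / (0.45·0.3130 + 0.35·0.6870) ≈ 0.3694
After a trace-element assay='match': P(line X) = 0.55·0.3694 / (0.55·0.3694 + 0.9·0.6306) ≈ 0.2636
After a quality check='flag': P(line X) = 0.55·0.2636 / (0.55·0.2636 + 0.65·0.7364) ≈ 0.2325

0.232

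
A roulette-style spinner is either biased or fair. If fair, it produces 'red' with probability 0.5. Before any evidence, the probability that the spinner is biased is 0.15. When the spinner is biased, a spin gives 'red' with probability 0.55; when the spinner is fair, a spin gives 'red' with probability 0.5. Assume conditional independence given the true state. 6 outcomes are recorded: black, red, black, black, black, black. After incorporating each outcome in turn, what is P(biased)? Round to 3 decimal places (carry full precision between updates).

0.103

Each posterior becomes the prior for the next update.
After 'black': P(biased) = 0.45·0.1500 / (0.45·0.1500 + 0.5·0.8500) ≈ 0.1371
After 'red': P(biased) = 0.55·0.1371 / (0.55·0.1371 + 0.5·0.8629) ≈ 0.1487
After 'black': P(biased) = 0.45·0.1487 / (0.45·0.1487 + 0.5·0.8513) ≈ 0.1359
After 'black': P(biased) = 0.45·0.1359 / (0.45·0.1359 + 0.5·0.8641) ≈ 0.1240
After 'black': P(biased) = 0.45·0.1240 / (0.45·0.1240 + 0.5·0.8760) ≈ 0.1130
After 'black': P(biased) = 0.45·0.1130 / (0.45·0.1130 + 0.5·0.8870) ≈ 0.1028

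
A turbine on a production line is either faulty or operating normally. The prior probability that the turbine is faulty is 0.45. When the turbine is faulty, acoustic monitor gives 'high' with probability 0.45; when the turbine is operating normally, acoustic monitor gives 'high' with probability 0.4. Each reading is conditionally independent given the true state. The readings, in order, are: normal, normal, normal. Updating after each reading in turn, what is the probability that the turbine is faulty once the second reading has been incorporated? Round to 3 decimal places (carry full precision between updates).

0.407

After 'normal': P(faulty) = 0.55·0.4500 / (0.55·0.4500 + 0.6·0.5500) ≈ 0.4286
After 'normal': P(faulty) = 0.55·0.4286 / (0.55·0.4286 + 0.6·0.5714) ≈ 0.4074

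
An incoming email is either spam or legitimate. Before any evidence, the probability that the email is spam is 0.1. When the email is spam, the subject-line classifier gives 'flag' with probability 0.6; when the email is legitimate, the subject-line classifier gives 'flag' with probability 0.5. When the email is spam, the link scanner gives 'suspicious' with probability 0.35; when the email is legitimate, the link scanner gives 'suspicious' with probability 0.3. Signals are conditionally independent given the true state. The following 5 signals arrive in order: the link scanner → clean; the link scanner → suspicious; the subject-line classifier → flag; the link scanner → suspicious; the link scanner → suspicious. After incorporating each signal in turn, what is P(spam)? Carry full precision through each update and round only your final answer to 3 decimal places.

0.164

After the link scanner='clean': P(spam) = 0.65·0.1000 / (0.65·0.1000 + 0.7·0.9000) ≈ 0.0935
After the link scanner='suspicious': P(spam) = 0.35·0.0935 / (0.35·0.0935 + 0.3·0.9065) ≈ 0.1074
After the subject-line classifier='flag': P(spam) = 0.6·0.1074 / (0.6·0.1074 + 0.5·0.8926) ≈ 0.1262
After the link scanner='suspicious': P(spam) = 0.35·0.1262 / (0.35·0.1262 + 0.3·0.8738) ≈ 0.1442
After the link scanner='suspicious': P(spam) = 0.35·0.1442 / (0.35·0.1442 + 0.3·0.8558) ≈ 0.1643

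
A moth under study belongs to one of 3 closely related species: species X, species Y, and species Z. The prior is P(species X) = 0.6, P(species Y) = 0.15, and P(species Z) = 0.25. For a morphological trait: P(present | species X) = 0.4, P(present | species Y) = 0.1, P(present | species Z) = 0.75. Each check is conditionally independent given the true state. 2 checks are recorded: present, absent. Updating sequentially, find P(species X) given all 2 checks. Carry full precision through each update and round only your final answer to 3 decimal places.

0.705

After 'present': normaliser = 0.4·0.6000 + 0.1·0.1500 + 0.75·0.2500; P(species X) ≈ 0.5424, P(species Y) ≈ 0.0339, P(species Z) ≈ 0.4237
After 'absent': normaliser = 0.6·0.5424 + 0.9·0.0339 + 0.25·0.4237; P(species X) ≈ 0.7046, P(species Y) ≈ 0.0661, P(species Z) ≈ 0.2294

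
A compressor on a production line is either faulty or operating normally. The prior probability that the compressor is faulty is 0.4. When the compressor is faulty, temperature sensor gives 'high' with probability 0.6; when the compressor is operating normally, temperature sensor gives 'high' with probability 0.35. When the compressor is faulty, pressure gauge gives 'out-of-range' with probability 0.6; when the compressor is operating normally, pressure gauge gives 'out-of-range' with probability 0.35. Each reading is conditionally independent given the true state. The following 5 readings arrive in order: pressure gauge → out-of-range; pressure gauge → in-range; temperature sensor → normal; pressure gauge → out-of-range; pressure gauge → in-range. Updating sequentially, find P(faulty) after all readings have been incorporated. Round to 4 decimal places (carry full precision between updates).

0.3135

After pressure gauge='out-of-range': P(faulty) = 0.6·0.4000 / (0.6·0.4000 + 0.35·0.6000) ≈ 0.5333
After pressure gauge='in-range': P(faulty) = 0.4·0.5333 / (0.4·0.5333 + 0.65·0.4667) ≈ 0.4129
After temperature sensor='normal': P(faulty) = 0.4·0.4129 / (0.4·0.4129 + 0.65·0.5871) ≈ 0.3021
After pressure gauge='out-of-range': P(faulty) = 0.6·0.3021 / (0.6·0.3021 + 0.35·0.6979) ≈ 0.4259
After pressure gauge='in-range': P(faulty) = 0.4·0.4259 / (0.4·0.4259 + 0.65·0.5741) ≈ 0.3135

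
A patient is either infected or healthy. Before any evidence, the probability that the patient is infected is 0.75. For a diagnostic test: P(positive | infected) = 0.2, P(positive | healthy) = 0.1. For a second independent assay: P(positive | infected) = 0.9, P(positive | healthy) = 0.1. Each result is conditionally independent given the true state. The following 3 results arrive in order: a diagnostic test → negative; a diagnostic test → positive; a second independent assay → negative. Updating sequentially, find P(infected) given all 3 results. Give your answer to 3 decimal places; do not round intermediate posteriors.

0.372

After a diagnostic test='negative': P(infected) = 0.8·0.7500 / (0.8·0.7500 + 0.9·0.2500) ≈ 0.7273
After a diagnostic test='positive': P(infected) = 0.2·0.7273 / (0.2·0.7273 + 0.1·0.2727) ≈ 0.8421
After a second independent assay='negative': P(infected) = 0.1·0.8421 / (0.1·0.8421 + 0.9·0.1579) ≈ 0.3721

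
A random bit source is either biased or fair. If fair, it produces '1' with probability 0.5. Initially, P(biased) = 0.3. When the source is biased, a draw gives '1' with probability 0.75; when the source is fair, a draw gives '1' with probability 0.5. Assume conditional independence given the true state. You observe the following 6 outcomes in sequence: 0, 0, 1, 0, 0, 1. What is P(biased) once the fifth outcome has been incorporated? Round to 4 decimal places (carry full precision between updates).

0.0386

After '0': P(biased) = 0.25·0.3000 / (0.25·0.3000 + 0.5·0.7000) ≈ 0.1765
After '0': P(biased) = 0.25·0.1765 / (0.25·0.1765 + 0.5·0.8235) ≈ 0.0968
After '1': P(biased) = 0.75·0.0968 / (0.75·0.0968 + 0.5·0.9032) ≈ 0.1385
After '0': P(biased) = 0.25·0.1385 / (0.25·0.1385 + 0.5·0.8615) ≈ 0.0744
After '0': P(biased) = 0.25·0.0744 / (0.25·0.0744 + 0.5·0.9256) ≈ 0.0386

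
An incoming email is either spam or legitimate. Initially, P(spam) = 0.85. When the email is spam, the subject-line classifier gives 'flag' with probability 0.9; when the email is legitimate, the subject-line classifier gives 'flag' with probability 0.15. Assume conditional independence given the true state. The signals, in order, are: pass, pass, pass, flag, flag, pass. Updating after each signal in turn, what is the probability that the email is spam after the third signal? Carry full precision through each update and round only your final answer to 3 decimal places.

0.009

After 'pass': P(spam) = 0.1·0.8500 / (0.1·0.8500 + 0.85·0.1500) ≈ 0.4000
After 'pass': P(spam) = 0.1·0.4000 / (0.1·0.4000 + 0.85·0.6000) ≈ 0.0727
After 'pass': P(spam) = 0.1·0.0727 / (0.1·0.0727 + 0.85·0.9273) ≈ 0.0091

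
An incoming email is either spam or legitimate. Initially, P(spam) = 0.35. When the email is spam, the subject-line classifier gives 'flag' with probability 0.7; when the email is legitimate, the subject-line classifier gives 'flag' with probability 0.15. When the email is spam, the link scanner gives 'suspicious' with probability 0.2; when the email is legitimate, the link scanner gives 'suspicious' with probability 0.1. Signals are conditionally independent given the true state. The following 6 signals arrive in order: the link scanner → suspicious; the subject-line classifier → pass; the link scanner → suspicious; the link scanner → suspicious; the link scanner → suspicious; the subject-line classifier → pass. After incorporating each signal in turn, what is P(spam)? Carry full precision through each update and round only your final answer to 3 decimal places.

0.518

Each posterior becomes the prior for the next update.
After the link scanner='suspicious': P(spam) = 0.2·0.3500 / (0.2·0.3500 + 0.1·0.6500) ≈ 0.5185
After the subject-line classifier='pass': P(spam) = 0.3·0.5185 / (0.3·0.5185 + 0.85·0.4815) ≈ 0.2754
After the link scanner='suspicious': P(spam) = 0.2·0.2754 / (0.2·0.2754 + 0.1·0.7246) ≈ 0.4319
After the link scanner='suspicious': P(spam) = 0.2·0.4319 / (0.2·0.4319 + 0.1·0.5681) ≈ 0.6032
After the link scanner='suspicious': P(spam) = 0.2·0.6032 / (0.2·0.6032 + 0.1·0.3968) ≈ 0.7525
After the subject-line classifier='pass': P(spam) = 0.3·0.7525 / (0.3·0.7525 + 0.85·0.2475) ≈ 0.5177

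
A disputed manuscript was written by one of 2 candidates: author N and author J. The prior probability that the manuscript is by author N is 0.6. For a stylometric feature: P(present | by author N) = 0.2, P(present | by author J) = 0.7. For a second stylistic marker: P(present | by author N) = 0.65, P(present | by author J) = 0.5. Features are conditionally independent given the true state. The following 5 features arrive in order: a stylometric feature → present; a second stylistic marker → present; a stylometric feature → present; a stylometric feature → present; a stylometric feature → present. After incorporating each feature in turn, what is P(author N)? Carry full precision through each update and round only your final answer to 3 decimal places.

0.013

After a stylometric feature='present': P(author N) = 0.2·0.6000 / (0.2·0.6000 + 0.7·0.4000) ≈ 0.3000
After a second stylistic marker='present': P(author N) = 0.65·0.3000 / (0.65·0.3000 + 0.5·0.7000) ≈ 0.3578
After a stylometric feature='present': P(author N) = 0.2·0.3578 / (0.2·0.3578 + 0.7·0.6422) ≈ 0.1373
After a stylometric feature='present': P(author N) = 0.2·0.1373 / (0.2·0.1373 + 0.7·0.8627) ≈ 0.0435
After a stylometric feature='present': P(author N) = 0.2·0.0435 / (0.2·0.0435 + 0.7·0.9565) ≈ 0.0128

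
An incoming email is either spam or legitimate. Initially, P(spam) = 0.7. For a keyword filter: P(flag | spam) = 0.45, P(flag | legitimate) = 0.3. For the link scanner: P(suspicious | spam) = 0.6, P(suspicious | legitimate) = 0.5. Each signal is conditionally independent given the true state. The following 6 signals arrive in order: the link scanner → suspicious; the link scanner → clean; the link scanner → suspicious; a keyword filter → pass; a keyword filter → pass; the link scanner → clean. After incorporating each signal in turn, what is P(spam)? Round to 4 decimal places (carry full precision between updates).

Each posterior becomes the prior for the next update.
After the link scanner='suspicious': P(spam) = 0.6·0.7000 / (0.6·0.7000 + 0.5·0.3000) ≈ 0.7368
After the link scanner='clean': P(spam) = 0.4·0.7368 / (0.4·0.7368 + 0.5·0.2632) ≈ 0.6914
After the link scanner='suspicious': P(spam) = 0.6·0.6914 / (0.6·0.6914 + 0.5·0.3086) ≈ 0.7289
After a keyword filter='pass': P(spam) = 0.55·0.7289 / (0.55·0.7289 + 0.7·0.2711) ≈ 0.6787
After a keyword filter='pass': P(spam) = 0.55·0.6787 / (0.55·0.6787 + 0.7·0.3213) ≈ 0.6240
After the link scanner='clean': P(spam) = 0.4·0.6240 / (0.4·0.6240 + 0.5·0.3760) ≈ 0.5704

0.5704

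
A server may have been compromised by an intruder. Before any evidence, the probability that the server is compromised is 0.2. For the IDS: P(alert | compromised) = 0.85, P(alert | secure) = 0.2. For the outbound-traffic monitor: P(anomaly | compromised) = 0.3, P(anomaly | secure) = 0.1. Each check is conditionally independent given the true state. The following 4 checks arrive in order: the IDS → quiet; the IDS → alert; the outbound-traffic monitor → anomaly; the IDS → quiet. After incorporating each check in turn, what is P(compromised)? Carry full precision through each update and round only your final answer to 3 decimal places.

After the IDS='quiet': P(compromised) = 0.15·0.2000 / (0.15·0.2000 + 0.8·0.8000) ≈ 0.0448
After the IDS='alert': P(compromised) = 0.85·0.0448 / (0.85·0.0448 + 0.2·0.9552) ≈ 0.1661
After the outbound-traffic monitor='anomaly': P(compromised) = 0.3·0.1661 / (0.3·0.1661 + 0.1·0.8339) ≈ 0.3741
After the IDS='quiet': P(compromised) = 0.15·0.3741 / (0.15·0.3741 + 0.8·0.6259) ≈ 0.1008

0.101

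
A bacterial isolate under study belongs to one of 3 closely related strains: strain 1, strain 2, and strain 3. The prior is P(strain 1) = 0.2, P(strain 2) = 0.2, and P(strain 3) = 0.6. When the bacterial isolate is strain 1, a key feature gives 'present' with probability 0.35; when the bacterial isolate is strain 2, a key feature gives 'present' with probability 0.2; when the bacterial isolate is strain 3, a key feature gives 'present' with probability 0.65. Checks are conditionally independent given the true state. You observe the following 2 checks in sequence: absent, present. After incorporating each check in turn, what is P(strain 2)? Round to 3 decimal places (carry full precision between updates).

0.150

After 'absent': normaliser = 0.65·0.2000 + 0.8·0.2000 + 0.35·0.6000; P(strain 1) ≈ 0.2600, P(strain 2) ≈ 0.3200, P(strain 3) ≈ 0.4200
After 'present': normaliser = 0.35·0.2600 + 0.2·0.3200 + 0.65·0.4200; P(strain 1) ≈ 0.2126, P(strain 2) ≈ 0.1495, P(strain 3) ≈ 0.6379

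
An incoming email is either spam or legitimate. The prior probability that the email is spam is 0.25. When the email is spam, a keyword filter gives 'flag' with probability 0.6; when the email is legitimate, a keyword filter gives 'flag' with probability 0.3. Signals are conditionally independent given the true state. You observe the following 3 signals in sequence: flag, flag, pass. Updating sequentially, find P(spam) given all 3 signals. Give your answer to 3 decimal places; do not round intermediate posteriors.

After 'flag': P(spam) = 0.6·0.2500 / (0.6·0.2500 + 0.3·0.7500) ≈ 0.4000
After 'flag': P(spam) = 0.6·0.4000 / (0.6·0.4000 + 0.3·0.6000) ≈ 0.5714
After 'pass': P(spam) = 0.4·0.5714 / (0.4·0.5714 + 0.7·0.4286) ≈ 0.4324

0.432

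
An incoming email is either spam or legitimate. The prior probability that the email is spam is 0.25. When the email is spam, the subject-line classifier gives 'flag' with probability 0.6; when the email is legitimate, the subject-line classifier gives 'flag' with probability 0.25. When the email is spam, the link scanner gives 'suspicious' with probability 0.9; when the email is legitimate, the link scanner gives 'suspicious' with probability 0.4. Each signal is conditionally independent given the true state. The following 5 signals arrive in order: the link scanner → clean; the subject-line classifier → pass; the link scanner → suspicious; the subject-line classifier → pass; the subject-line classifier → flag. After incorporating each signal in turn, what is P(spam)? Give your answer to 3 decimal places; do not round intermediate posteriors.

0.079

Each posterior becomes the prior for the next update.
After the link scanner='clean': P(spam) = 0.1·0.2500 / (0.1·0.2500 + 0.6·0.7500) ≈ 0.0526
After the subject-line classifier='pass': P(spam) = 0.4·0.0526 / (0.4·0.0526 + 0.75·0.9474) ≈ 0.0288
After the link scanner='suspicious': P(spam) = 0.9·0.0288 / (0.9·0.0288 + 0.4·0.9712) ≈ 0.0625
After the subject-line classifier='pass': P(spam) = 0.4·0.0625 / (0.4·0.0625 + 0.75·0.9375) ≈ 0.0343
After the subject-line classifier='flag': P(spam) = 0.6·0.0343 / (0.6·0.0343 + 0.25·0.9657) ≈ 0.0786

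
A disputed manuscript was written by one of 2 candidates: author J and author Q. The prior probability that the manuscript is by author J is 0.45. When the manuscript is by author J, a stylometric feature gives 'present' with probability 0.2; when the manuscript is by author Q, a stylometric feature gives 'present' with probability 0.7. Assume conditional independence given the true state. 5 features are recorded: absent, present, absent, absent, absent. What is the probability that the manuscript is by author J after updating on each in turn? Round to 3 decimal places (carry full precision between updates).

0.922

After 'absent': P(author J) = 0.8·0.4500 / (0.8·0.4500 + 0.3·0.5500) ≈ 0.6857
After 'present': P(author J) = 0.2·0.6857 / (0.2·0.6857 + 0.7·0.3143) ≈ 0.3840
After 'absent': P(author J) = 0.8·0.3840 / (0.8·0.3840 + 0.3·0.6160) ≈ 0.6244
After 'absent': P(author J) = 0.8·0.6244 / (0.8·0.6244 + 0.3·0.3756) ≈ 0.8159
After 'absent': P(author J) = 0.8·0.8159 / (0.8·0.8159 + 0.3·0.1841) ≈ 0.9220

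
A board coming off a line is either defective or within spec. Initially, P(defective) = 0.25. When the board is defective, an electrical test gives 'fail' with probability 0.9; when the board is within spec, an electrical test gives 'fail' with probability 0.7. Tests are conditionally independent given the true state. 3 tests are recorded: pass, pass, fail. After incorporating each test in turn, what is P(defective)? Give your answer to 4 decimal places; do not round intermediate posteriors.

0.0455

After 'pass': P(defective) = 0.1·0.2500 / (0.1·0.2500 + 0.3·0.7500) ≈ 0.1000
After 'pass': P(defective) = 0.1·0.1000 / (0.1·0.1000 + 0.3·0.9000) ≈ 0.0357
After 'fail': P(defective) = 0.9·0.0357 / (0.9·0.0357 + 0.7·0.9643) ≈ 0.0455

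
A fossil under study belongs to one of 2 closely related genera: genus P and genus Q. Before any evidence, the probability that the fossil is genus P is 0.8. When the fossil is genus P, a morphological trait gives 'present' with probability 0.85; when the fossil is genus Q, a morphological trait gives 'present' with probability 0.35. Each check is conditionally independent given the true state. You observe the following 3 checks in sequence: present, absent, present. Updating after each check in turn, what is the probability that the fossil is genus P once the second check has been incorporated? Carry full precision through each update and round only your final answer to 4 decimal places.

Apply Bayes' rule sequentially, carrying P(genus P) forward.
After 'present': P(genus P) = 0.85·0.8000 / (0.85·0.8000 + 0.35·0.2000) ≈ 0.9067
After 'absent': P(genus P) = 0.15·0.9067 / (0.15·0.9067 + 0.65·0.0933) ≈ 0.6915

0.6915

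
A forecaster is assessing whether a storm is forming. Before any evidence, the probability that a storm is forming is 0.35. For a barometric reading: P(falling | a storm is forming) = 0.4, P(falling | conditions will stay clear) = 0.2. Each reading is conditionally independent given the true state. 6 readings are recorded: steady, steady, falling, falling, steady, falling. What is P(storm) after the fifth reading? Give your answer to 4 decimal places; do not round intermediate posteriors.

0.4761

After 'steady': P(storm) = 0.6·0.3500 / (0.6·0.3500 + 0.8·0.6500) ≈ 0.2877
After 'steady': P(storm) = 0.6·0.2877 / (0.6·0.2877 + 0.8·0.7123) ≈ 0.2325
After 'falling': P(storm) = 0.4·0.2325 / (0.4·0.2325 + 0.2·0.7675) ≈ 0.3772
After 'falling': P(storm) = 0.4·0.3772 / (0.4·0.3772 + 0.2·0.6228) ≈ 0.5478
After 'steady': P(storm) = 0.6·0.5478 / (0.6·0.5478 + 0.8·0.4522) ≈ 0.4761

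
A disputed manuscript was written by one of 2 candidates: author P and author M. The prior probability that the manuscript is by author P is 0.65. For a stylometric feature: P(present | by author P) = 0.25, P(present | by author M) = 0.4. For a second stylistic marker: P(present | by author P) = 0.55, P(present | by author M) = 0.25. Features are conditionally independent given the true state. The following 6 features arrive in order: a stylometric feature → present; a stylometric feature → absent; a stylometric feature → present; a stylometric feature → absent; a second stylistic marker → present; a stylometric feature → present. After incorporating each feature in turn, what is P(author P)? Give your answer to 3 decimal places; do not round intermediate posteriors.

After a stylometric feature='present': P(author P) = 0.25·0.6500 / (0.25·0.6500 + 0.4·0.3500) ≈ 0.5372
After a stylometric feature='absent': P(author P) = 0.75·0.5372 / (0.75·0.5372 + 0.6·0.4628) ≈ 0.5920
After a stylometric feature='present': P(author P) = 0.25·0.5920 / (0.25·0.5920 + 0.4·0.4080) ≈ 0.4756
After a stylometric feature='absent': P(author P) = 0.75·0.4756 / (0.75·0.4756 + 0.6·0.5244) ≈ 0.5313
After a second stylistic marker='present': P(author P) = 0.55·0.5313 / (0.55·0.5313 + 0.25·0.4687) ≈ 0.7138
After a stylometric feature='present': P(author P) = 0.25·0.7138 / (0.25·0.7138 + 0.4·0.2862) ≈ 0.6092

0.609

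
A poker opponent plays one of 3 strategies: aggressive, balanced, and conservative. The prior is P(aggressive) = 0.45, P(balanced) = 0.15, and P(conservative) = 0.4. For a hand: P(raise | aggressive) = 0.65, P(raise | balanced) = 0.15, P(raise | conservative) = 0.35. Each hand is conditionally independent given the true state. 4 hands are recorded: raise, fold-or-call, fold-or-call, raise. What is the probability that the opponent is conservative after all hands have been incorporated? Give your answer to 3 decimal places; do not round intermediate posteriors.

After 'raise': normaliser = 0.65·0.4500 + 0.15·0.1500 + 0.35·0.4000; P(aggressive) ≈ 0.6429, P(balanced) ≈ 0.0495, P(conservative) ≈ 0.3077
After 'fold-or-call': normaliser = 0.35·0.6429 + 0.85·0.0495 + 0.65·0.3077; P(aggressive) ≈ 0.4818, P(balanced) ≈ 0.0900, P(conservative) ≈ 0.4282
After 'fold-or-call': normaliser = 0.35·0.4818 + 0.85·0.0900 + 0.65·0.4282; P(aggressive) ≈ 0.3221, P(balanced) ≈ 0.1461, P(conservative) ≈ 0.5317
After 'raise': normaliser = 0.65·0.3221 + 0.15·0.1461 + 0.35·0.5317; P(aggressive) ≈ 0.5016, P(balanced) ≈ 0.0525, P(conservative) ≈ 0.4459

0.446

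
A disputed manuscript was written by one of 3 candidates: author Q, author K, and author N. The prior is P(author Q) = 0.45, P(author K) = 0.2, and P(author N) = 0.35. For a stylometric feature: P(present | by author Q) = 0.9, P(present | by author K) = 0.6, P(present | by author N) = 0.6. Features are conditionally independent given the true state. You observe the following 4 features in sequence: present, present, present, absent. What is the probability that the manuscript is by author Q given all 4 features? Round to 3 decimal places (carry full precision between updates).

0.408

After 'present': normaliser = 0.9·0.4500 + 0.6·0.2000 + 0.6·0.3500; P(author Q) ≈ 0.5510, P(author K) ≈ 0.1633, P(author N) ≈ 0.2857
After 'present': normaliser = 0.9·0.5510 + 0.6·0.1633 + 0.6·0.2857; P(author Q) ≈ 0.6480, P(author K) ≈ 0.1280, P(author N) ≈ 0.2240
After 'present': normaliser = 0.9·0.6480 + 0.6·0.1280 + 0.6·0.2240; P(author Q) ≈ 0.7341, P(author K) ≈ 0.0967, P(author N) ≈ 0.1692
After 'absent': normaliser = 0.1·0.7341 + 0.4·0.0967 + 0.4·0.1692; P(author Q) ≈ 0.4084, P(author K) ≈ 0.2151, P(author N) ≈ 0.3765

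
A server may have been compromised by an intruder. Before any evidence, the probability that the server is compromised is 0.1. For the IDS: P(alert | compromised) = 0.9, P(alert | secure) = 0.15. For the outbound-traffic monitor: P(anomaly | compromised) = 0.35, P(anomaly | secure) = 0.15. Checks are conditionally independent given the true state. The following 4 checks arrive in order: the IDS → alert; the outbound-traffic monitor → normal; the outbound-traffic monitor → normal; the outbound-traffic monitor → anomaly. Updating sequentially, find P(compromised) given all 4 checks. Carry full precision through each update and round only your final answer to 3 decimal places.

After the IDS='alert': P(compromised) = 0.9·0.1000 / (0.9·0.1000 + 0.15·0.9000) ≈ 0.4000
After the outbound-traffic monitor='normal': P(compromised) = 0.65·0.4000 / (0.65·0.4000 + 0.85·0.6000) ≈ 0.3377
After the outbound-traffic monitor='normal': P(compromised) = 0.65·0.3377 / (0.65·0.3377 + 0.85·0.6623) ≈ 0.2805
After the outbound-traffic monitor='anomaly': P(compromised) = 0.35·0.2805 / (0.35·0.2805 + 0.15·0.7195) ≈ 0.4763

0.476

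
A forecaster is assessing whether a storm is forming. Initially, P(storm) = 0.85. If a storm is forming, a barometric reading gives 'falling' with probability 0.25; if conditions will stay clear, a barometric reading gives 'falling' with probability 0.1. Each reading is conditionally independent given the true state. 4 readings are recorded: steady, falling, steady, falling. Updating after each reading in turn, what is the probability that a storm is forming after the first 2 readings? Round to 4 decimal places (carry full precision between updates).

After 'steady': P(storm) = 0.75·0.8500 / (0.75·0.8500 + 0.9·0.1500) ≈ 0.8252
After 'falling': P(storm) = 0.25·0.8252 / (0.25·0.8252 + 0.1·0.1748) ≈ 0.9219

0.9219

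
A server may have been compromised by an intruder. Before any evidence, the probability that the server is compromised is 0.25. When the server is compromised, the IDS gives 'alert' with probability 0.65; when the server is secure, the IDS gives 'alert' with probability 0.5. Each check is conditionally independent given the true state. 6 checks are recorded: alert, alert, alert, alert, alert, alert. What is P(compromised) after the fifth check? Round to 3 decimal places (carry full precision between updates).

0.553

Each posterior becomes the prior for the next update.
After 'alert': P(compromised) = 0.65·0.2500 / (0.65·0.2500 + 0.5·0.7500) ≈ 0.3023
After 'alert': P(compromised) = 0.65·0.3023 / (0.65·0.3023 + 0.5·0.6977) ≈ 0.3603
After 'alert': P(compromised) = 0.65·0.3603 / (0.65·0.3603 + 0.5·0.6397) ≈ 0.4227
After 'alert': P(compromised) = 0.65·0.4227 / (0.65·0.4227 + 0.5·0.5773) ≈ 0.4877
After 'alert': P(compromised) = 0.65·0.4877 / (0.65·0.4877 + 0.5·0.5123) ≈ 0.5531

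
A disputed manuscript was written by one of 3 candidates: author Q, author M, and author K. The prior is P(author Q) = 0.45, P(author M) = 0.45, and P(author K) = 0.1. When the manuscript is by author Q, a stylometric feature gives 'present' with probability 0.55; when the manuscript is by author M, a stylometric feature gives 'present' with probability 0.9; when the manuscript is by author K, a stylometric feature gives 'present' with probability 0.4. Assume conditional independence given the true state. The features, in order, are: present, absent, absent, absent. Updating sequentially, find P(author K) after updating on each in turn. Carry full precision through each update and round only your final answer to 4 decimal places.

0.2734

After 'present': normaliser = 0.55·0.4500 + 0.9·0.4500 + 0.4·0.1000; P(author Q) ≈ 0.3574, P(author M) ≈ 0.5848, P(author K) ≈ 0.0578
After 'absent': normaliser = 0.45·0.3574 + 0.1·0.5848 + 0.6·0.0578; P(author Q) ≈ 0.6333, P(author M) ≈ 0.2303, P(author K) ≈ 0.1365
After 'absent': normaliser = 0.45·0.6333 + 0.1·0.2303 + 0.6·0.1365; P(author Q) ≈ 0.7309, P(author M) ≈ 0.0591, P(author K) ≈ 0.2100
After 'absent': normaliser = 0.45·0.7309 + 0.1·0.0591 + 0.6·0.2100; P(author Q) ≈ 0.7138, P(author M) ≈ 0.0128, P(author K) ≈ 0.2734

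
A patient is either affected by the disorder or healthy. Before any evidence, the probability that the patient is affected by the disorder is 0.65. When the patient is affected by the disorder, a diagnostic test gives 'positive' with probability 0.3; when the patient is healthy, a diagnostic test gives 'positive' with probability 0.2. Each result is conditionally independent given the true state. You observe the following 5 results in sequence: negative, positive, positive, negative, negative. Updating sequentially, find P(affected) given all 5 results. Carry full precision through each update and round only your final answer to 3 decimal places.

After 'negative': P(affected) = 0.7·0.6500 / (0.7·0.6500 + 0.8·0.3500) ≈ 0.6190
After 'positive': P(affected) = 0.3·0.6190 / (0.3·0.6190 + 0.2·0.3810) ≈ 0.7091
After 'positive': P(affected) = 0.3·0.7091 / (0.3·0.7091 + 0.2·0.2909) ≈ 0.7852
After 'negative': P(affected) = 0.7·0.7852 / (0.7·0.7852 + 0.8·0.2148) ≈ 0.7619
After 'negative': P(affected) = 0.7·0.7619 / (0.7·0.7619 + 0.8·0.2381) ≈ 0.7368

0.737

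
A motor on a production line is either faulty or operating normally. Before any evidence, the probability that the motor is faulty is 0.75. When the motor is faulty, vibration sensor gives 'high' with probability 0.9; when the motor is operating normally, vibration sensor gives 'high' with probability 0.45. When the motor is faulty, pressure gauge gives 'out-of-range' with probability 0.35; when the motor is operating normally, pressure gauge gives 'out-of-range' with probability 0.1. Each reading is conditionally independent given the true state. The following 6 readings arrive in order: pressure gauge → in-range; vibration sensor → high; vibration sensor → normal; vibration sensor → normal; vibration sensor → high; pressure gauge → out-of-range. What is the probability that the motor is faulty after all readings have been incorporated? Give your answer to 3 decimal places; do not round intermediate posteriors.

0.501

After pressure gauge='in-range': P(faulty) = 0.65·0.7500 / (0.65·0.7500 + 0.9·0.2500) ≈ 0.6842
After vibration sensor='high': P(faulty) = 0.9·0.6842 / (0.9·0.6842 + 0.45·0.3158) ≈ 0.8125
After vibration sensor='normal': P(faulty) = 0.1·0.8125 / (0.1·0.8125 + 0.55·0.1875) ≈ 0.4407
After vibration sensor='normal': P(faulty) = 0.1·0.4407 / (0.1·0.4407 + 0.55·0.5593) ≈ 0.1253
After vibration sensor='high': P(faulty) = 0.9·0.1253 / (0.9·0.1253 + 0.45·0.8747) ≈ 0.2227
After pressure gauge='out-of-range': P(faulty) = 0.35·0.2227 / (0.35·0.2227 + 0.1·0.7773) ≈ 0.5007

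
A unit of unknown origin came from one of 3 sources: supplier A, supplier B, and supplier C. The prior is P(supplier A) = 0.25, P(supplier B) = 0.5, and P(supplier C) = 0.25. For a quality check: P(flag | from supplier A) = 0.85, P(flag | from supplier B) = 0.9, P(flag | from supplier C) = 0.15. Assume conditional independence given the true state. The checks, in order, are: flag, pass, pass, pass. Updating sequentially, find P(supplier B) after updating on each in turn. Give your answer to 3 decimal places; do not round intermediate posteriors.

After 'flag': normaliser = 0.85·0.2500 + 0.9·0.5000 + 0.15·0.2500; P(supplier A) ≈ 0.3036, P(supplier B) ≈ 0.6429, P(supplier C) ≈ 0.0536
After 'pass': normaliser = 0.15·0.3036 + 0.1·0.6429 + 0.85·0.0536; P(supplier A) ≈ 0.2931, P(supplier B) ≈ 0.4138, P(supplier C) ≈ 0.2931
After 'pass': normaliser = 0.15·0.2931 + 0.1·0.4138 + 0.85·0.2931; P(supplier A) ≈ 0.1314, P(supplier B) ≈ 0.1237, P(supplier C) ≈ 0.7448
After 'pass': normaliser = 0.15·0.1314 + 0.1·0.1237 + 0.85·0.7448; P(supplier A) ≈ 0.0296, P(supplier B) ≈ 0.0186, P(supplier C) ≈ 0.9518

0.019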